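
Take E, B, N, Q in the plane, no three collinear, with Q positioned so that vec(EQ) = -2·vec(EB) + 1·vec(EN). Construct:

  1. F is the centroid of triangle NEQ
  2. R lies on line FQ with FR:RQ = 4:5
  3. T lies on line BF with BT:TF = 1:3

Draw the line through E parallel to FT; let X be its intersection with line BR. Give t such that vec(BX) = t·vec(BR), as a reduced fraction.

t = 9/2

Assign E = (0, 0), B = (1, 0), N = (0, 1), Q = (-2, 1) — the answer is frame-independent, so this choice is without loss of generality.
1. F is the centroid of triangle NEQ ⇒ F = (-2/3, 2/3)
2. R lies on line FQ with FR:RQ = 4:5 ⇒ R = (-34/27, 22/27)
3. T lies on line BF with BT:TF = 1:3 ⇒ T = (7/12, 1/6)
through E parallel to FT: direction (5/4, -1/2); meets BR at X = (-55/6, 11/3)
X = B + t·(R−B) with t = 9/2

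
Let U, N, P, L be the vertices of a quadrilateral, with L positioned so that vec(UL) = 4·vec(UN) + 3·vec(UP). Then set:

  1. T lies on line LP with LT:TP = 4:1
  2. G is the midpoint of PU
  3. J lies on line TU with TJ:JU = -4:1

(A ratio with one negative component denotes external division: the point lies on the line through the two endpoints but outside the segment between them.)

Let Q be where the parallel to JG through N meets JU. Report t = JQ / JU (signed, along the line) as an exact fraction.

Choose coordinates U = (0, 0), N = (1, 0), P = (0, 1), L = (4, 3).
1. T lies on line LP with LT:TP = 4:1 ⇒ T = (4/5, 7/5)
2. G is the midpoint of PU ⇒ G = (0, 1/2)
3. J lies on line TU with TJ:JU = -4:1 ⇒ J = (-4/15, -7/15)
through N parallel to JG: direction (4/15, 29/30); meets JU at Q = (29/15, 203/60)
Q = J + t·(U−J) with t = 33/4

t = 33/4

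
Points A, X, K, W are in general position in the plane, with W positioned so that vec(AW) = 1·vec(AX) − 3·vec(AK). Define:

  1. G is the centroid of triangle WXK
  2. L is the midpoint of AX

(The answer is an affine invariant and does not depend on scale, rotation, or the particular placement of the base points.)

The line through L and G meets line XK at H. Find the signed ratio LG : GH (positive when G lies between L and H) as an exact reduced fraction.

LG:GH = -1/2

Assign A = (0, 0), X = (1, 0), K = (0, 1), W = (1, -3) — the answer is frame-independent, so this choice is without loss of generality.
1. G is the centroid of triangle WXK ⇒ G = (2/3, -2/3)
2. L is the midpoint of AX ⇒ L = (1/2, 0)
line LG meets XK at H = (1/3, 2/3)
G = L + t·(H−L) with t = -1, so LG:GH = -1:2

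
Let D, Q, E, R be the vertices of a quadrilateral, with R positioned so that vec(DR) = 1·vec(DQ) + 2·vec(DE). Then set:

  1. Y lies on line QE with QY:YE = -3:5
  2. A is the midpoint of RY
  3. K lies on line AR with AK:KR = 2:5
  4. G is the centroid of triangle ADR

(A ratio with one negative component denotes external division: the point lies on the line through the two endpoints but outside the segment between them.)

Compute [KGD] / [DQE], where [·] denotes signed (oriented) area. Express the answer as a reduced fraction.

[KGD]:[DQE] = 13/28

Work in coordinates with D = (0, 0), Q = (1, 0), E = (0, 1), R = (1, 2).
1. Y lies on line QE with QY:YE = -3:5 ⇒ Y = (5/2, -3/2)
2. A is the midpoint of RY ⇒ A = (7/4, 1/4)
3. K lies on line AR with AK:KR = 2:5 ⇒ K = (43/28, 3/4)
4. G is the centroid of triangle ADR ⇒ G = (11/12, 3/4)
2·[KGD] = 13/28, 2·[DQE] = 1
[KGD]:[DQE] = 13/28:1 = 13/28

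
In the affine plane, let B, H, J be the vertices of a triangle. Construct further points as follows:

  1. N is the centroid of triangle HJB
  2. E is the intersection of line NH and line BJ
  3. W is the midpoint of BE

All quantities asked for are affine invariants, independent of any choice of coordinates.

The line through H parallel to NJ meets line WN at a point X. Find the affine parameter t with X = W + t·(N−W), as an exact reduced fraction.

Assign B = (0, 0), H = (1, 0), J = (0, 1) — the answer is frame-independent, so this choice is without loss of generality.
1. N is the centroid of triangle HJB ⇒ N = (1/3, 1/3)
2. E is the intersection of line NH and line BJ ⇒ E = (0, 1/2)
3. W is the midpoint of BE ⇒ W = (0, 1/4)
through H parallel to NJ: direction (-1/3, 2/3); meets WN at X = (7/9, 4/9)
X = W + t·(N−W) with t = 7/3

t = 7/3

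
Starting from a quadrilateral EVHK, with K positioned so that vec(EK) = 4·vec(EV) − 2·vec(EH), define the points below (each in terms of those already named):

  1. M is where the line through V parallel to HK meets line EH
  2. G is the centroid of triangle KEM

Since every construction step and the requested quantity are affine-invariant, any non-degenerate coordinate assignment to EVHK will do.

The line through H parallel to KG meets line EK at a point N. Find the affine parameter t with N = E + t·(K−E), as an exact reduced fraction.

t = 8/3

Work in coordinates with E = (0, 0), V = (1, 0), H = (0, 1), K = (4, -2).
1. M is where the line through V parallel to HK meets line EH ⇒ M = (0, 3/4)
2. G is the centroid of triangle KEM ⇒ G = (4/3, -5/12)
through H parallel to KG: direction (-8/3, 19/12); meets EK at N = (32/3, -16/3)
N = E + t·(K−E) with t = 8/3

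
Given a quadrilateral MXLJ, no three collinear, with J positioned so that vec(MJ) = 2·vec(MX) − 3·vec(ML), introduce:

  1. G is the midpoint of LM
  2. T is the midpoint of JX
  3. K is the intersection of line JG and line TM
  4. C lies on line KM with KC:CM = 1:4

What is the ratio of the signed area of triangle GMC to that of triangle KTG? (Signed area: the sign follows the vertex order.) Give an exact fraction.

Assign M = (0, 0), X = (1, 0), L = (0, 1), J = (2, -3) — the answer is frame-independent, so this choice is without loss of generality.
1. G is the midpoint of LM ⇒ G = (0, 1/2)
2. T is the midpoint of JX ⇒ T = (3/2, -3/2)
3. K is the intersection of line JG and line TM ⇒ K = (2/3, -2/3)
4. C lies on line KM with KC:CM = 1:4 ⇒ C = (8/15, -8/15)
2·[GMC] = 4/15, 2·[KTG] = 5/12
[GMC]:[KTG] = 4/15:5/12 = 16/25

[GMC]:[KTG] = 16/25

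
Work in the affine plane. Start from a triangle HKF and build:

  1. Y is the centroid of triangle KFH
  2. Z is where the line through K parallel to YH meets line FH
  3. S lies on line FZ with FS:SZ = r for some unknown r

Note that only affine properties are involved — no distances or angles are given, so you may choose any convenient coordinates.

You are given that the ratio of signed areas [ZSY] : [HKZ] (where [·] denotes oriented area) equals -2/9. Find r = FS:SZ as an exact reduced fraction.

Assign H = (0, 0), K = (1, 0), F = (0, 1) — the answer is frame-independent, so this choice is without loss of generality.
1. Y is the centroid of triangle KFH ⇒ Y = (1/3, 1/3)
2. Z is where the line through K parallel to YH meets line FH ⇒ Z = (0, -1)
3. With FS:SZ = r, write λ = r/(r+1) so S = F + λ·(Z−F); S is affine-linear in λ
Every point depending on S is an affine combination of S and λ-independent points, so each such coordinate is linear in λ; the λ² term in each signed area is a multiple of (Z−F)×(Z−F) = 0, so 2·[ZSY] and 2·[HKZ] are each linear in λ. Evaluating at λ=0 and λ=1:
  2·[ZSY] = 2/3·λ − 2/3,   2·[HKZ] = -1
So [ZSY]:[HKZ] = (2/3·λ − 2/3) / (-1). Setting this equal to -2/9:
  2/3·λ − 2/3 = -2/9·(-1)  ⇒  λ = 4/3
Then r = λ/(1−λ) = (4/3)/(-1/3) = -4. Check: with r = -4, S = (0, -5/3) and [ZSY]:[HKZ] = -2/9 as required.

r = -4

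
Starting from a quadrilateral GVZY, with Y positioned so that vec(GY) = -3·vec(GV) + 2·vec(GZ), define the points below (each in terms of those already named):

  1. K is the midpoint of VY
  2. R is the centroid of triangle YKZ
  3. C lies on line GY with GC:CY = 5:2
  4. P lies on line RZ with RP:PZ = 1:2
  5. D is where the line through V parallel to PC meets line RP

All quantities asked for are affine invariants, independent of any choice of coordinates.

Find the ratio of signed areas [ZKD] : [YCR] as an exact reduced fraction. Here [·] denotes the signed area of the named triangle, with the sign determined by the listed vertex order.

[ZKD]:[YCR] = 77/12

Assign G = (0, 0), V = (1, 0), Z = (0, 1), Y = (-3, 2) — the answer is frame-independent, so this choice is without loss of generality.
1. K is the midpoint of VY ⇒ K = (-1, 1)
2. R is the centroid of triangle YKZ ⇒ R = (-4/3, 4/3)
3. C lies on line GY with GC:CY = 5:2 ⇒ C = (-15/7, 10/7)
4. P lies on line RZ with RP:PZ = 1:2 ⇒ P = (-8/9, 11/9)
5. D is where the line through V parallel to PC meets line RP ⇒ D = (88/9, -13/9)
2·[ZKD] = 22/9, 2·[YCR] = 8/21
[ZKD]:[YCR] = 22/9:8/21 = 77/12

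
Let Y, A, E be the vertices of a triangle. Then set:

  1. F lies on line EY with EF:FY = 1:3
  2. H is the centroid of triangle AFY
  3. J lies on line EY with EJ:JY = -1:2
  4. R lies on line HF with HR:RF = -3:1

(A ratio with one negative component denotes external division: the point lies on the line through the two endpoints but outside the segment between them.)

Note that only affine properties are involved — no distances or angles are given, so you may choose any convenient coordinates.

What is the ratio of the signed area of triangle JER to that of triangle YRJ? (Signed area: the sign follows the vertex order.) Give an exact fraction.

[JER]:[YRJ] = 1/2

Work in coordinates with Y = (0, 0), A = (1, 0), E = (0, 1).
1. F lies on line EY with EF:FY = 1:3 ⇒ F = (0, 3/4)
2. H is the centroid of triangle AFY ⇒ H = (1/3, 1/4)
3. J lies on line EY with EJ:JY = -1:2 ⇒ J = (0, 2)
4. R lies on line HF with HR:RF = -3:1 ⇒ R = (-1/6, 1)
2·[JER] = -1/6, 2·[YRJ] = -1/3
[JER]:[YRJ] = -1/6:-1/3 = 1/2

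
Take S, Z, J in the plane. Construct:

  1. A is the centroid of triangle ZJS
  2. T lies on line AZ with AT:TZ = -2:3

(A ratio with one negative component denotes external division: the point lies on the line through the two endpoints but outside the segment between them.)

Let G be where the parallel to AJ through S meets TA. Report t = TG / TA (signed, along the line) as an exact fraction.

Assign S = (0, 0), Z = (1, 0), J = (0, 1) — the answer is frame-independent, so this choice is without loss of generality.
1. A is the centroid of triangle ZJS ⇒ A = (1/3, 1/3)
2. T lies on line AZ with AT:TZ = -2:3 ⇒ T = (-1, 1)
through S parallel to AJ: direction (-1/3, 2/3); meets TA at G = (-1/3, 2/3)
G = T + t·(A−T) with t = 1/2

t = 1/2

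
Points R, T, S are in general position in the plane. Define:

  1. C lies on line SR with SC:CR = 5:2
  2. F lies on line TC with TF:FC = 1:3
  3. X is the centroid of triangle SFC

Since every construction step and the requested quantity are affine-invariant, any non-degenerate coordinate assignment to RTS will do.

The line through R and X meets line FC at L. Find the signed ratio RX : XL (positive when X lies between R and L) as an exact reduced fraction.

RX:XL = -11/5

Work in coordinates with R = (0, 0), T = (1, 0), S = (0, 1).
1. C lies on line SR with SC:CR = 5:2 ⇒ C = (0, 2/7)
2. F lies on line TC with TF:FC = 1:3 ⇒ F = (3/4, 1/14)
3. X is the centroid of triangle SFC ⇒ X = (1/4, 19/42)
line RX meets FC at L = (3/22, 19/77)
X = R + t·(L−R) with t = 11/6, so RX:XL = 11/6:-5/6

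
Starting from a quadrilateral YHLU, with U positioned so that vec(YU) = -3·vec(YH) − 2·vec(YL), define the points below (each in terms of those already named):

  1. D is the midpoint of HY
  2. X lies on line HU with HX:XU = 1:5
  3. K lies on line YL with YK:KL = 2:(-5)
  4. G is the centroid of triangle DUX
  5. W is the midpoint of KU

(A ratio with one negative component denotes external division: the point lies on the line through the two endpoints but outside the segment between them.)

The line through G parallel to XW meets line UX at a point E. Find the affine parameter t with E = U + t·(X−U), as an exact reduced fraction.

t = 2/15

Work in coordinates with Y = (0, 0), H = (1, 0), L = (0, 1), U = (-3, -2).
1. D is the midpoint of HY ⇒ D = (1/2, 0)
2. X lies on line HU with HX:XU = 1:5 ⇒ X = (1/3, -1/3)
3. K lies on line YL with YK:KL = 2:(-5) ⇒ K = (0, -2/3)
4. G is the centroid of triangle DUX ⇒ G = (-13/18, -7/9)
5. W is the midpoint of KU ⇒ W = (-3/2, -4/3)
through G parallel to XW: direction (-11/6, -1); meets UX at E = (-23/9, -16/9)
E = U + t·(X−U) with t = 2/15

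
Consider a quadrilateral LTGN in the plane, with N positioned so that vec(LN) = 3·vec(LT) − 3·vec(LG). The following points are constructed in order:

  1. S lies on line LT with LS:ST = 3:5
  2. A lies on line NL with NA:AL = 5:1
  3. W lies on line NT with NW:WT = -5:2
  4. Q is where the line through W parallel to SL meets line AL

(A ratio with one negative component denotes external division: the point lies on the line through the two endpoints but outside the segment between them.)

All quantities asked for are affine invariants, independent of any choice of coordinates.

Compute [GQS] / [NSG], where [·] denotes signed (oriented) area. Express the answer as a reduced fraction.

[GQS]:[NSG] = -13/12

Work in coordinates with L = (0, 0), T = (1, 0), G = (0, 1), N = (3, -3).
1. S lies on line LT with LS:ST = 3:5 ⇒ S = (3/8, 0)
2. A lies on line NL with NA:AL = 5:1 ⇒ A = (1/2, -1/2)
3. W lies on line NT with NW:WT = -5:2 ⇒ W = (-1/3, 2)
4. Q is where the line through W parallel to SL meets line AL ⇒ Q = (-2, 2)
2·[GQS] = 13/8, 2·[NSG] = -3/2
[GQS]:[NSG] = 13/8:-3/2 = -13/12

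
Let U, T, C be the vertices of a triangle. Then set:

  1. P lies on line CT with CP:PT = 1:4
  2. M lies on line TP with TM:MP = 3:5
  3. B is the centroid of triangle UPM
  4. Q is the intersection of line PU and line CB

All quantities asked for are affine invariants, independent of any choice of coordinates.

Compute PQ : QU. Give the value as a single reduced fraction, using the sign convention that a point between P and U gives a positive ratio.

Assign U = (0, 0), T = (1, 0), C = (0, 1) — the answer is frame-independent, so this choice is without loss of generality.
1. P lies on line CT with CP:PT = 1:4 ⇒ P = (1/5, 4/5)
2. M lies on line TP with TM:MP = 3:5 ⇒ M = (7/10, 3/10)
3. B is the centroid of triangle UPM ⇒ B = (3/10, 11/30)
4. Q is the intersection of line PU and line CB ⇒ Q = (9/55, 36/55)
Q = P + t·(U−P) with t = 2/11, so PQ:QU = t:(1−t) = 2/11:9/11

PQ:QU = 2/9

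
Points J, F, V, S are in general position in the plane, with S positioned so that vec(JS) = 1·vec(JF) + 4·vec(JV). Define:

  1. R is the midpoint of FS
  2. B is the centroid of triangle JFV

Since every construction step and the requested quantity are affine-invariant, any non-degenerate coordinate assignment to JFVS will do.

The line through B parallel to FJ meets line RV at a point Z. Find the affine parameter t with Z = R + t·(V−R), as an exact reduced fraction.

t = 5/3

Set J = (0, 0), F = (1, 0), V = (0, 1), S = (1, 4); any affine frame gives the same invariant.
1. R is the midpoint of FS ⇒ R = (1, 2)
2. B is the centroid of triangle JFV ⇒ B = (1/3, 1/3)
through B parallel to FJ: direction (-1, 0); meets RV at Z = (-2/3, 1/3)
Z = R + t·(V−R) with t = 5/3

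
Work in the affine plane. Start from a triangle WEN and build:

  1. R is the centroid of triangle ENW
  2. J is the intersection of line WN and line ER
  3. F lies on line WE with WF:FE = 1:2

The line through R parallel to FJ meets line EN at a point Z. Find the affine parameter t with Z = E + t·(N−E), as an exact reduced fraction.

t = 4/3

Choose coordinates W = (0, 0), E = (1, 0), N = (0, 1).
1. R is the centroid of triangle ENW ⇒ R = (1/3, 1/3)
2. J is the intersection of line WN and line ER ⇒ J = (0, 1/2)
3. F lies on line WE with WF:FE = 1:2 ⇒ F = (1/3, 0)
through R parallel to FJ: direction (-1/3, 1/2); meets EN at Z = (-1/3, 4/3)
Z = E + t·(N−E) with t = 4/3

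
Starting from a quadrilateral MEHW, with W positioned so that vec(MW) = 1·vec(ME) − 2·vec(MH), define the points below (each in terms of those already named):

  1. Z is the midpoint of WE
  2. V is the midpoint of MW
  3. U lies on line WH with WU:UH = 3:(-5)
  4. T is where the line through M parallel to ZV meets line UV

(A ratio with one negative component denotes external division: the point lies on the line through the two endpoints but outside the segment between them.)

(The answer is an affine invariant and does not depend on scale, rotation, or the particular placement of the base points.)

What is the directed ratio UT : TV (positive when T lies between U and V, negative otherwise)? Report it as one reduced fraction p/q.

Assign M = (0, 0), E = (1, 0), H = (0, 1), W = (1, -2) — the answer is frame-independent, so this choice is without loss of generality.
1. Z is the midpoint of WE ⇒ Z = (1, -1)
2. V is the midpoint of MW ⇒ V = (1/2, -1)
3. U lies on line WH with WU:UH = 3:(-5) ⇒ U = (5/2, -13/2)
4. T is where the line through M parallel to ZV meets line UV ⇒ T = (3/22, 0)
T = U + t·(V−U) with t = 13/11, so UT:TV = t:(1−t) = 13/11:-2/11

UT:TV = -13/2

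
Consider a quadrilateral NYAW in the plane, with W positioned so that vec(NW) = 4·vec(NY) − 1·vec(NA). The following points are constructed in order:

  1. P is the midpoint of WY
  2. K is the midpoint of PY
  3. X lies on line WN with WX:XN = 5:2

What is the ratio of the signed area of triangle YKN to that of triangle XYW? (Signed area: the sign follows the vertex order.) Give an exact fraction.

[YKN]:[XYW] = 7/20

Work in coordinates with N = (0, 0), Y = (1, 0), A = (0, 1), W = (4, -1).
1. P is the midpoint of WY ⇒ P = (5/2, -1/2)
2. K is the midpoint of PY ⇒ K = (7/4, -1/4)
3. X lies on line WN with WX:XN = 5:2 ⇒ X = (8/7, -2/7)
2·[YKN] = -1/4, 2·[XYW] = -5/7
[YKN]:[XYW] = -1/4:-5/7 = 7/20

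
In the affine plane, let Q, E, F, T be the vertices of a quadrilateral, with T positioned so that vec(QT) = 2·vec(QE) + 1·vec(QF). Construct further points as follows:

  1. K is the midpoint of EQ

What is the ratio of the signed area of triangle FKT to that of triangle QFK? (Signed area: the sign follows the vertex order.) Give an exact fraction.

[FKT]:[QFK] = -4

Work in coordinates with Q = (0, 0), E = (1, 0), F = (0, 1), T = (2, 1).
1. K is the midpoint of EQ ⇒ K = (1/2, 0)
2·[FKT] = 2, 2·[QFK] = -1/2
[FKT]:[QFK] = 2:-1/2 = -4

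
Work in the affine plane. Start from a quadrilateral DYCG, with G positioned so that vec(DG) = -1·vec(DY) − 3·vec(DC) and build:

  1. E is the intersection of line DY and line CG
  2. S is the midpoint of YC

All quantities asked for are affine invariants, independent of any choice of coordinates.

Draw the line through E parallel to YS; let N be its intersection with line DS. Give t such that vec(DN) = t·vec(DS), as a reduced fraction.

t = -1/4

Work in coordinates with D = (0, 0), Y = (1, 0), C = (0, 1), G = (-1, -3).
1. E is the intersection of line DY and line CG ⇒ E = (-1/4, 0)
2. S is the midpoint of YC ⇒ S = (1/2, 1/2)
through E parallel to YS: direction (-1/2, 1/2); meets DS at N = (-1/8, -1/8)
N = D + t·(S−D) with t = -1/4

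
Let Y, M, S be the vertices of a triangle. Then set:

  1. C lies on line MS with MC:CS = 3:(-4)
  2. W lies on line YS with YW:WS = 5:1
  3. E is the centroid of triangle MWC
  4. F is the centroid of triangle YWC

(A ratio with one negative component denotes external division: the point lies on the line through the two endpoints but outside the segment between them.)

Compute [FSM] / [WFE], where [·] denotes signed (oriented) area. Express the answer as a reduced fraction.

Work in coordinates with Y = (0, 0), M = (1, 0), S = (0, 1).
1. C lies on line MS with MC:CS = 3:(-4) ⇒ C = (4, -3)
2. W lies on line YS with YW:WS = 5:1 ⇒ W = (0, 5/6)
3. E is the centroid of triangle MWC ⇒ E = (5/3, -13/18)
4. F is the centroid of triangle YWC ⇒ F = (4/3, -13/18)
2·[FSM] = -7/18, 2·[WFE] = 14/27
[FSM]:[WFE] = -7/18:14/27 = -3/4

[FSM]:[WFE] = -3/4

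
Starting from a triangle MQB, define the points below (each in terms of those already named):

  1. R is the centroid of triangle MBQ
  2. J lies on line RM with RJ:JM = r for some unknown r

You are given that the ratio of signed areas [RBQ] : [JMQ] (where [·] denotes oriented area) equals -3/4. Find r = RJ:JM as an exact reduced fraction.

r = -1/4

Choose coordinates M = (0, 0), Q = (1, 0), B = (0, 1).
1. R is the centroid of triangle MBQ ⇒ R = (1/3, 1/3)
2. With RJ:JM = r, write λ = r/(r+1) so J = R + λ·(M−R); J is affine-linear in λ
Every point depending on J is an affine combination of J and λ-independent points, so each such coordinate is linear in λ; the λ² term in each signed area is a multiple of (M−R)×(M−R) = 0, so 2·[RBQ] and 2·[JMQ] are each linear in λ. Evaluating at λ=0 and λ=1:
  2·[RBQ] = -1/3,   2·[JMQ] = -1/3·λ + 1/3
So [RBQ]:[JMQ] = (-1/3) / (-1/3·λ + 1/3). Setting this equal to -3/4:
  -1/3 = -3/4·(-1/3·λ + 1/3)  ⇒  λ = -1/3
Then r = λ/(1−λ) = (-1/3)/(4/3) = -1/4. Check: with r = -1/4, J = (4/9, 4/9) and [RBQ]:[JMQ] = -3/4 as required.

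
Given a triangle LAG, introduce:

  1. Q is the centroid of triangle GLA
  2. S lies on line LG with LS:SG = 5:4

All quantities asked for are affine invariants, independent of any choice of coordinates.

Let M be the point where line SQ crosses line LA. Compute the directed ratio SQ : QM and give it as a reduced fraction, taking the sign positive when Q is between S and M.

Assign L = (0, 0), A = (1, 0), G = (0, 1) — the answer is frame-independent, so this choice is without loss of generality.
1. Q is the centroid of triangle GLA ⇒ Q = (1/3, 1/3)
2. S lies on line LG with LS:SG = 5:4 ⇒ S = (0, 5/9)
line SQ meets LA at M = (5/6, 0)
Q = S + t·(M−S) with t = 2/5, so SQ:QM = 2/5:3/5

SQ:QM = 2/3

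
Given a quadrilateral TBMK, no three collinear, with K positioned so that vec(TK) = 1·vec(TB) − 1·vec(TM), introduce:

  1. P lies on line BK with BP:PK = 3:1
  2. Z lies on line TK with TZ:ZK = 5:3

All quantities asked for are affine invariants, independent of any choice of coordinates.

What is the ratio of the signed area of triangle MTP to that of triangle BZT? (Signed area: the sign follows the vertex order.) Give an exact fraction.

[MTP]:[BZT] = -8/5

Choose coordinates T = (0, 0), B = (1, 0), M = (0, 1), K = (1, -1).
1. P lies on line BK with BP:PK = 3:1 ⇒ P = (1, -3/4)
2. Z lies on line TK with TZ:ZK = 5:3 ⇒ Z = (5/8, -5/8)
2·[MTP] = 1, 2·[BZT] = -5/8
[MTP]:[BZT] = 1:-5/8 = -8/5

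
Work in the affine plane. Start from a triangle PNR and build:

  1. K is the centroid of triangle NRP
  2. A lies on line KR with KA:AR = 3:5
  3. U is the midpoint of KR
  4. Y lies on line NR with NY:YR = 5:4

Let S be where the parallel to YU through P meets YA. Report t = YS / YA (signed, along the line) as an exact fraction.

Set P = (0, 0), N = (1, 0), R = (0, 1); any affine frame gives the same invariant.
1. K is the centroid of triangle NRP ⇒ K = (1/3, 1/3)
2. A lies on line KR with KA:AR = 3:5 ⇒ A = (5/24, 7/12)
3. U is the midpoint of KR ⇒ U = (1/6, 2/3)
4. Y lies on line NR with NY:YR = 5:4 ⇒ Y = (4/9, 5/9)
through P parallel to YU: direction (-5/18, 1/9); meets YA at S = (-155/72, 31/36)
S = Y + t·(A−Y) with t = 11

t = 11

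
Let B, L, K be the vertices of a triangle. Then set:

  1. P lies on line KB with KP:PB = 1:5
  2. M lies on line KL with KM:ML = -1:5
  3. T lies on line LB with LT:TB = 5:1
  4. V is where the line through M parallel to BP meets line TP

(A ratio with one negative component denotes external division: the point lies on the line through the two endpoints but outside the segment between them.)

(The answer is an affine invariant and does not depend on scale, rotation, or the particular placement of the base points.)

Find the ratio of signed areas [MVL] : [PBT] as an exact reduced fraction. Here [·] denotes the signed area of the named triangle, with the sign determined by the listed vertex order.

[MVL]:[PBT] = -15/2

Assign B = (0, 0), L = (1, 0), K = (0, 1) — the answer is frame-independent, so this choice is without loss of generality.
1. P lies on line KB with KP:PB = 1:5 ⇒ P = (0, 5/6)
2. M lies on line KL with KM:ML = -1:5 ⇒ M = (-1/4, 5/4)
3. T lies on line LB with LT:TB = 5:1 ⇒ T = (1/6, 0)
4. V is where the line through M parallel to BP meets line TP ⇒ V = (-1/4, 25/12)
2·[MVL] = -25/24, 2·[PBT] = 5/36
[MVL]:[PBT] = -25/24:5/36 = -15/2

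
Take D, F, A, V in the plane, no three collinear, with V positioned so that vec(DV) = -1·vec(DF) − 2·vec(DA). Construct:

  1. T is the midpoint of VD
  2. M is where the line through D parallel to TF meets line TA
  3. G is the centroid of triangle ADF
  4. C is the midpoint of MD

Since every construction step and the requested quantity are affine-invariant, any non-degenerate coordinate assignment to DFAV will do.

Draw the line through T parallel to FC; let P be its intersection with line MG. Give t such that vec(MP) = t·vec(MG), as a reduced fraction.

Set D = (0, 0), F = (1, 0), A = (0, 1), V = (-1, -2); any affine frame gives the same invariant.
1. T is the midpoint of VD ⇒ T = (-1/2, -1)
2. M is where the line through D parallel to TF meets line TA ⇒ M = (-3/10, -1/5)
3. G is the centroid of triangle ADF ⇒ G = (1/3, 1/3)
4. C is the midpoint of MD ⇒ C = (-3/20, -1/10)
through T parallel to FC: direction (-23/20, -1/10); meets MG at P = (-147/110, -59/55)
P = M + t·(G−M) with t = -18/11

t = -18/11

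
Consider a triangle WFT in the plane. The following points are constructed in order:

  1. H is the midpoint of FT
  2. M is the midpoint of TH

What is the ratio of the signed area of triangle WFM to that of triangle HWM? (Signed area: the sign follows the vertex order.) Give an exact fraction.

Work in coordinates with W = (0, 0), F = (1, 0), T = (0, 1).
1. H is the midpoint of FT ⇒ H = (1/2, 1/2)
2. M is the midpoint of TH ⇒ M = (1/4, 3/4)
2·[WFM] = 3/4, 2·[HWM] = -1/4
[WFM]:[HWM] = 3/4:-1/4 = -3

[WFM]:[HWM] = -3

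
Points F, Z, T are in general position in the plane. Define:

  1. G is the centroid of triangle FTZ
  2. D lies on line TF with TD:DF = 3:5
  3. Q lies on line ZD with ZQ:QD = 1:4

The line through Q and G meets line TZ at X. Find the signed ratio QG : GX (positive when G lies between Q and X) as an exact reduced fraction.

QG:GX = -31/40

Assign F = (0, 0), Z = (1, 0), T = (0, 1) — the answer is frame-independent, so this choice is without loss of generality.
1. G is the centroid of triangle FTZ ⇒ G = (1/3, 1/3)
2. D lies on line TF with TD:DF = 3:5 ⇒ D = (0, 5/8)
3. Q lies on line ZD with ZQ:QD = 1:4 ⇒ Q = (4/5, 1/8)
line QG meets TZ at X = (29/31, 2/31)
G = Q + t·(X−Q) with t = -31/9, so QG:GX = -31/9:40/9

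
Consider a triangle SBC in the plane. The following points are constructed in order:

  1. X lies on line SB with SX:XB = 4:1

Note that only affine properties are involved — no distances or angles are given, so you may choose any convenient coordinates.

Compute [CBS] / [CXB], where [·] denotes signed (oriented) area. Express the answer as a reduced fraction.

Assign S = (0, 0), B = (1, 0), C = (0, 1) — the answer is frame-independent, so this choice is without loss of generality.
1. X lies on line SB with SX:XB = 4:1 ⇒ X = (4/5, 0)
2·[CBS] = -1, 2·[CXB] = 1/5
[CBS]:[CXB] = -1:1/5 = -5

[CBS]:[CXB] = -5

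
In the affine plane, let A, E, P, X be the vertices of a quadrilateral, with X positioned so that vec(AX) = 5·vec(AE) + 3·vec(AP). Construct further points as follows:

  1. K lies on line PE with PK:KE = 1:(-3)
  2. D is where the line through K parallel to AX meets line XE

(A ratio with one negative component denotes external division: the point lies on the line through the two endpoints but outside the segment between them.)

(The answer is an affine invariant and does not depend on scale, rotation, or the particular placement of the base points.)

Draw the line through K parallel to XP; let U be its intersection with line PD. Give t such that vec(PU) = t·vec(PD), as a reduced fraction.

Work in coordinates with A = (0, 0), E = (1, 0), P = (0, 1), X = (5, 3).
1. K lies on line PE with PK:KE = 1:(-3) ⇒ K = (-1/2, 3/2)
2. D is where the line through K parallel to AX meets line XE ⇒ D = (17, 12)
through K parallel to XP: direction (-5, -2); meets PD at U = (17/6, 17/6)
U = P + t·(D−P) with t = 1/6

t = 1/6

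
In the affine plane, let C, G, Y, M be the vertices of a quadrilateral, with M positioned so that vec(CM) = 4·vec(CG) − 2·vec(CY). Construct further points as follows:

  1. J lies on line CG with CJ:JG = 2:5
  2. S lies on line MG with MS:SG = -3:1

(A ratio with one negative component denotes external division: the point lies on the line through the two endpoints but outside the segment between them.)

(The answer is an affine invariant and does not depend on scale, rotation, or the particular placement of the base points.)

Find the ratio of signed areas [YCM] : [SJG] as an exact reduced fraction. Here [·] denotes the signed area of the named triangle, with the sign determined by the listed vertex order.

Work in coordinates with C = (0, 0), G = (1, 0), Y = (0, 1), M = (4, -2).
1. J lies on line CG with CJ:JG = 2:5 ⇒ J = (2/7, 0)
2. S lies on line MG with MS:SG = -3:1 ⇒ S = (-1/2, 1)
2·[YCM] = 4, 2·[SJG] = 5/7
[YCM]:[SJG] = 4:5/7 = 28/5

[YCM]:[SJG] = 28/5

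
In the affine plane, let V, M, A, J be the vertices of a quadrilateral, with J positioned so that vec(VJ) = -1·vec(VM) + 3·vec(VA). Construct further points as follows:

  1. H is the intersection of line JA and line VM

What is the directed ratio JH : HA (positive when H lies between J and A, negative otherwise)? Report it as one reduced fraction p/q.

JH:HA = -3

Choose coordinates V = (0, 0), M = (1, 0), A = (0, 1), J = (-1, 3).
1. H is the intersection of line JA and line VM ⇒ H = (1/2, 0)
H = J + t·(A−J) with t = 3/2, so JH:HA = t:(1−t) = 3/2:-1/2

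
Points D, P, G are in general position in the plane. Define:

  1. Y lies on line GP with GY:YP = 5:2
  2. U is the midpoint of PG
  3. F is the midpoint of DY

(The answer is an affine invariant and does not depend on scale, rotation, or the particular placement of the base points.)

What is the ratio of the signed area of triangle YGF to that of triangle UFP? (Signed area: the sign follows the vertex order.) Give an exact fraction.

[YGF]:[UFP] = 10/7

Choose coordinates D = (0, 0), P = (1, 0), G = (0, 1).
1. Y lies on line GP with GY:YP = 5:2 ⇒ Y = (5/7, 2/7)
2. U is the midpoint of PG ⇒ U = (1/2, 1/2)
3. F is the midpoint of DY ⇒ F = (5/14, 1/7)
2·[YGF] = 5/14, 2·[UFP] = 1/4
[YGF]:[UFP] = 5/14:1/4 = 10/7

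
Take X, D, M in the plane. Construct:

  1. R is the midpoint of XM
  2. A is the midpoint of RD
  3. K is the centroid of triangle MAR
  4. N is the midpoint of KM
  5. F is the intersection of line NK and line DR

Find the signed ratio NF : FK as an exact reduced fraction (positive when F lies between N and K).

NF:FK = -2

Assign X = (0, 0), D = (1, 0), M = (0, 1) — the answer is frame-independent, so this choice is without loss of generality.
1. R is the midpoint of XM ⇒ R = (0, 1/2)
2. A is the midpoint of RD ⇒ A = (1/2, 1/4)
3. K is the centroid of triangle MAR ⇒ K = (1/6, 7/12)
4. N is the midpoint of KM ⇒ N = (1/12, 19/24)
5. F is the intersection of line NK and line DR ⇒ F = (1/4, 3/8)
F = N + t·(K−N) with t = 2, so NF:FK = t:(1−t) = 2:-1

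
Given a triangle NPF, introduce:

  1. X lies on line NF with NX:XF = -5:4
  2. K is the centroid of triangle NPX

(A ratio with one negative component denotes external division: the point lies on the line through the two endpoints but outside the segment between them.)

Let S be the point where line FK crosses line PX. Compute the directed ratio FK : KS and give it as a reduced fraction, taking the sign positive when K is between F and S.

FK:KS = 7/5

Choose coordinates N = (0, 0), P = (1, 0), F = (0, 1).
1. X lies on line NF with NX:XF = -5:4 ⇒ X = (0, 5)
2. K is the centroid of triangle NPX ⇒ K = (1/3, 5/3)
line FK meets PX at S = (4/7, 15/7)
K = F + t·(S−F) with t = 7/12, so FK:KS = 7/12:5/12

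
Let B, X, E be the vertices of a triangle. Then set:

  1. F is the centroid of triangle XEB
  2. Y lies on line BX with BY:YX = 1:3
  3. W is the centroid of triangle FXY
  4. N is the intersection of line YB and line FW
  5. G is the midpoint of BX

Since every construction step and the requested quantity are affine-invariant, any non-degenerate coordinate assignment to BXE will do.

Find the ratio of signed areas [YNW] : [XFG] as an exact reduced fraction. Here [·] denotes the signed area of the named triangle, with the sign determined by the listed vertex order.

Choose coordinates B = (0, 0), X = (1, 0), E = (0, 1).
1. F is the centroid of triangle XEB ⇒ F = (1/3, 1/3)
2. Y lies on line BX with BY:YX = 1:3 ⇒ Y = (1/4, 0)
3. W is the centroid of triangle FXY ⇒ W = (19/36, 1/9)
4. N is the intersection of line YB and line FW ⇒ N = (5/8, 0)
5. G is the midpoint of BX ⇒ G = (1/2, 0)
2·[YNW] = 1/24, 2·[XFG] = 1/6
[YNW]:[XFG] = 1/24:1/6 = 1/4

[YNW]:[XFG] = 1/4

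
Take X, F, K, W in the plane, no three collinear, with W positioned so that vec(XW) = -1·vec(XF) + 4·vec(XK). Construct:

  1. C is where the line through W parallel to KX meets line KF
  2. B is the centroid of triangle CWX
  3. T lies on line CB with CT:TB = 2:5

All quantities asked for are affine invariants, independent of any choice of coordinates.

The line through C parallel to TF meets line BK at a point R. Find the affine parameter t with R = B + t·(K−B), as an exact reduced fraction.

Assign X = (0, 0), F = (1, 0), K = (0, 1), W = (-1, 4) — the answer is frame-independent, so this choice is without loss of generality.
1. C is where the line through W parallel to KX meets line KF ⇒ C = (-1, 2)
2. B is the centroid of triangle CWX ⇒ B = (-2/3, 2)
3. T lies on line CB with CT:TB = 2:5 ⇒ T = (-19/21, 2)
through C parallel to TF: direction (40/21, -2); meets BK at R = (1/9, 5/6)
R = B + t·(K−B) with t = 7/6

t = 7/6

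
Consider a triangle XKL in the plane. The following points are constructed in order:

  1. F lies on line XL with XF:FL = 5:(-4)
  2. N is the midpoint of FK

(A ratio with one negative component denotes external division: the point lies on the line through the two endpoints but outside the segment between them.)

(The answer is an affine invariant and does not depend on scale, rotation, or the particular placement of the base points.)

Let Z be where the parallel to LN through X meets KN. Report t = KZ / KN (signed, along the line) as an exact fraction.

t = 3/4

Choose coordinates X = (0, 0), K = (1, 0), L = (0, 1).
1. F lies on line XL with XF:FL = 5:(-4) ⇒ F = (0, 5)
2. N is the midpoint of FK ⇒ N = (1/2, 5/2)
through X parallel to LN: direction (1/2, 3/2); meets KN at Z = (5/8, 15/8)
Z = K + t·(N−K) with t = 3/4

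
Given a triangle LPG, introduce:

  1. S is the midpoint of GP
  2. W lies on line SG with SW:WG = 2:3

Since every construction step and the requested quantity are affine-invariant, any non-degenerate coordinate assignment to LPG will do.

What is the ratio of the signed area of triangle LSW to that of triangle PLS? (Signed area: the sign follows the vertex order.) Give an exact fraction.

Set L = (0, 0), P = (1, 0), G = (0, 1); any affine frame gives the same invariant.
1. S is the midpoint of GP ⇒ S = (1/2, 1/2)
2. W lies on line SG with SW:WG = 2:3 ⇒ W = (3/10, 7/10)
2·[LSW] = 1/5, 2·[PLS] = -1/2
[LSW]:[PLS] = 1/5:-1/2 = -2/5

[LSW]:[PLS] = -2/5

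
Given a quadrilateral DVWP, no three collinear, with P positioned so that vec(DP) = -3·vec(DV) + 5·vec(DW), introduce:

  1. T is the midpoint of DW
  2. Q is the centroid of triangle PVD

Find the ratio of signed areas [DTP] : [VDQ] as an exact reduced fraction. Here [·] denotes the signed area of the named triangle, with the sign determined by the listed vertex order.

[DTP]:[VDQ] = -9/10

Assign D = (0, 0), V = (1, 0), W = (0, 1), P = (-3, 5) — the answer is frame-independent, so this choice is without loss of generality.
1. T is the midpoint of DW ⇒ T = (0, 1/2)
2. Q is the centroid of triangle PVD ⇒ Q = (-2/3, 5/3)
2·[DTP] = 3/2, 2·[VDQ] = -5/3
[DTP]:[VDQ] = 3/2:-5/3 = -9/10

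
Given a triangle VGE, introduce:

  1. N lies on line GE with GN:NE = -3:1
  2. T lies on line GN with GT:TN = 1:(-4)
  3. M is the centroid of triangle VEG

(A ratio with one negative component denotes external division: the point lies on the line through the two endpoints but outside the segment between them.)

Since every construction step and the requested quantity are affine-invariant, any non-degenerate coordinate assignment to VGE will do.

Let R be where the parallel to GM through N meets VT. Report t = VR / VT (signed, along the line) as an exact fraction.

Work in coordinates with V = (0, 0), G = (1, 0), E = (0, 1).
1. N lies on line GE with GN:NE = -3:1 ⇒ N = (-1/2, 3/2)
2. T lies on line GN with GT:TN = 1:(-4) ⇒ T = (3/2, -1/2)
3. M is the centroid of triangle VEG ⇒ M = (1/3, 1/3)
through N parallel to GM: direction (-2/3, 1/3); meets VT at R = (15/2, -5/2)
R = V + t·(T−V) with t = 5

t = 5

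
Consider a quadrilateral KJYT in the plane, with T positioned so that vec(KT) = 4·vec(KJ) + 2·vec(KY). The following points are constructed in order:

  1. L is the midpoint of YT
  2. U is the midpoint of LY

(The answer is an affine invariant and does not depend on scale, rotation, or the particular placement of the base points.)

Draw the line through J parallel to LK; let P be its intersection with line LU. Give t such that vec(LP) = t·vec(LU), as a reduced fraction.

t = -3/2

Set K = (0, 0), J = (1, 0), Y = (0, 1), T = (4, 2); any affine frame gives the same invariant.
1. L is the midpoint of YT ⇒ L = (2, 3/2)
2. U is the midpoint of LY ⇒ U = (1, 5/4)
through J parallel to LK: direction (-2, -3/2); meets LU at P = (7/2, 15/8)
P = L + t·(U−L) with t = -3/2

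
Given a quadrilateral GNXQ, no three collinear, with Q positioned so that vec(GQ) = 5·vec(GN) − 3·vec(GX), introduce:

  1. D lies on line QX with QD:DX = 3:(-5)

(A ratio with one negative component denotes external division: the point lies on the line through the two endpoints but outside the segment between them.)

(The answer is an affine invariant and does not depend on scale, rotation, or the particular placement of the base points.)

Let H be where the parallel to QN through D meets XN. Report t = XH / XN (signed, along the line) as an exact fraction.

Set G = (0, 0), N = (1, 0), X = (0, 1), Q = (5, -3); any affine frame gives the same invariant.
1. D lies on line QX with QD:DX = 3:(-5) ⇒ D = (25/2, -9)
through D parallel to QN: direction (-4, 3); meets XN at H = (5/2, -3/2)
H = X + t·(N−X) with t = 5/2

t = 5/2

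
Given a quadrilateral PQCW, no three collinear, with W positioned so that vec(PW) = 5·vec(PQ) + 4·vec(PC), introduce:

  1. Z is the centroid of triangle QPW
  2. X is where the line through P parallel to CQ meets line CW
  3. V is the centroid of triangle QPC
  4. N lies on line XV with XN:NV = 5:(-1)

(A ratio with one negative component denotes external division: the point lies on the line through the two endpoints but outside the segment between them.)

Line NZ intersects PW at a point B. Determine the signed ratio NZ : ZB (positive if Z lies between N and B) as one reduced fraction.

Work in coordinates with P = (0, 0), Q = (1, 0), C = (0, 1), W = (5, 4).
1. Z is the centroid of triangle QPW ⇒ Z = (2, 4/3)
2. X is where the line through P parallel to CQ meets line CW ⇒ X = (-5/8, 5/8)
3. V is the centroid of triangle QPC ⇒ V = (1/3, 1/3)
4. N lies on line XV with XN:NV = 5:(-1) ⇒ N = (55/96, 25/96)
line NZ meets PW at B = (-350/99, -280/99)
Z = N + t·(B−N) with t = -33/95, so NZ:ZB = -33/95:128/95

NZ:ZB = -33/128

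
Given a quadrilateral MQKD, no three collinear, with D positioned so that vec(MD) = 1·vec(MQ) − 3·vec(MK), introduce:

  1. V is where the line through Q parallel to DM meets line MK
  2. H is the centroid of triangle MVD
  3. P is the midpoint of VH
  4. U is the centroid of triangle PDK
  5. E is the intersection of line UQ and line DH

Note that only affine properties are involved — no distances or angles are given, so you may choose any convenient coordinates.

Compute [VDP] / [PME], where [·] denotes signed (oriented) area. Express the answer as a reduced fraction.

[VDP]:[PME] = -35/41

Assign M = (0, 0), Q = (1, 0), K = (0, 1), D = (1, -3) — the answer is frame-independent, so this choice is without loss of generality.
1. V is where the line through Q parallel to DM meets line MK ⇒ V = (0, 3)
2. H is the centroid of triangle MVD ⇒ H = (1/3, 0)
3. P is the midpoint of VH ⇒ P = (1/6, 3/2)
4. U is the centroid of triangle PDK ⇒ U = (7/18, -1/6)
5. E is the intersection of line UQ and line DH ⇒ E = (13/35, -6/35)
2·[VDP] = -1/2, 2·[PME] = 41/70
[VDP]:[PME] = -1/2:41/70 = -35/41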